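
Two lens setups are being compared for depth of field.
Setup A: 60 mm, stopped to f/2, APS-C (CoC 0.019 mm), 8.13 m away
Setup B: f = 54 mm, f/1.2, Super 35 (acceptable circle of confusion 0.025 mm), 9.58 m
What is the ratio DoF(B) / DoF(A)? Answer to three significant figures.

1.36

Setup A: H = 60²/(2×0.019) + 60 ≈ 94796.8 mm; DoF = Df − Dn = 8887.0 − 7491.8 ≈ 1395.2 mm.
Setup B: H = 54²/(1.2×0.025) + 54 ≈ 97254.0 mm; DoF = Df − Dn = 10620.9 − 8724.9 ≈ 1896.0 mm.
Ratio = 1896.0 / 1395.2 ≈ 1.36.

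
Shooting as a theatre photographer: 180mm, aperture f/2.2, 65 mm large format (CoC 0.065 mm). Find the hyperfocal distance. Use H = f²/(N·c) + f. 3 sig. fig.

227 m

Hyperfocal distance H = f²/(N·c) + f = 180²/(2.2 × 0.065) + 180 = 32400/0.143 + 180 ≈ 226753.4 mm ≈ 227 m.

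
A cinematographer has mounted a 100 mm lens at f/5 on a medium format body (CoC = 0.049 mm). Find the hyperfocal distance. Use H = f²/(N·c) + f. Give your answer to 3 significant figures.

Hyperfocal distance H = f²/(N·c) + f = 100²/(5 × 0.049) + 100 = 10000/0.245 + 100 ≈ 40916.3 mm ≈ 40.9 m.

40.9 m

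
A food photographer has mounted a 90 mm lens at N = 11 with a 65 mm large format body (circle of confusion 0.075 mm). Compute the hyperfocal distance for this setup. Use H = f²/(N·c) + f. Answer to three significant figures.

Hyperfocal distance H = f²/(N·c) + f = 90²/(11 × 0.075) + 90 = 8100/0.825 + 90 ≈ 9908.2 mm ≈ 9.91 m.

9.91 m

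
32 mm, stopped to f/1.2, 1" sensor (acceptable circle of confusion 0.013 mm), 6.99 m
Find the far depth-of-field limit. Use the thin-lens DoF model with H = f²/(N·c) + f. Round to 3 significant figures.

7.82 m

Hyperfocal distance H = f²/(N·c) + f = 32²/(1.2 × 0.013) + 32 = 1024/0.0156 + 32 ≈ 65673.0 mm ≈ 65.67 m.
Far limit Df = s·(H − f)/(H − s) = 6990 × (65673.0 − 32) / (65673.0 − 6990) = 6990 × 65641.0 / 58683.0 ≈ 7818.8 mm ≈ 7.82 m.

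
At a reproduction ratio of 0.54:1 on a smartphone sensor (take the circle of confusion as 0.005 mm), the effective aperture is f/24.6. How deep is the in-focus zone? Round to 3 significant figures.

At magnification m, DoF ≈ 2·N_eff·c/m² = 2 × 24.6 × 0.005 / 0.54² = 0.246 / 0.2916 ≈ 0.844 mm.

0.844 mm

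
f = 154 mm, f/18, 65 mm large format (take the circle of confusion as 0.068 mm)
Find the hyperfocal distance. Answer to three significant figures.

19.5 m

Hyperfocal distance H = f²/(N·c) + f = 154²/(18 × 0.068) + 154 = 23716/1.224 + 154 ≈ 19529.8 mm ≈ 19.5 m.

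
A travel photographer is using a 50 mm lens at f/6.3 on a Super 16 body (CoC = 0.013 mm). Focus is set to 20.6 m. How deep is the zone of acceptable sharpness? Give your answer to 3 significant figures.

Hyperfocal distance H = f²/(N·c) + f = 50²/(6.3 × 0.013) + 50 = 2500/0.0819 + 50 ≈ 30575.0 mm ≈ 30.58 m.
Near limit Dn = s·(H − f)/(H + s − 2f) = 20600 × (30575.0 − 50) / (30575.0 + 20600 − 2 × 50) = 20600 × 30525.0 / 51075.0 ≈ 12312 mm.
Far limit Df = s·(H − f)/(H − s) = 20600 × (30575.0 − 50) / (30575.0 − 20600) = 20600 × 30525.0 / 9975.0 ≈ 63039 mm.
Depth of field = Df − Dn = 63039 − 12312 ≈ 50727 mm ≈ 50.7 m.

50.7 m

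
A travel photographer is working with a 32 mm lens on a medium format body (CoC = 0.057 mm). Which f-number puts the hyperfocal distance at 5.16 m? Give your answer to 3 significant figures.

Rearrange H = f²/(N·c) + f for N: N = f² / ((H − f)·c).
N = 32² / ((5160 − 32) × 0.057) = 1024 / 292.3 ≈ 3.50.

f/3.50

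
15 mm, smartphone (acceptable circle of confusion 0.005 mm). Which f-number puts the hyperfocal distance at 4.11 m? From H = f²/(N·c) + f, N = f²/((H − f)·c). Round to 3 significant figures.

Rearrange H = f²/(N·c) + f for N: N = f² / ((H − f)·c).
N = 15² / ((4110 − 15) × 0.005) = 225 / 20.48 ≈ 11.

f/11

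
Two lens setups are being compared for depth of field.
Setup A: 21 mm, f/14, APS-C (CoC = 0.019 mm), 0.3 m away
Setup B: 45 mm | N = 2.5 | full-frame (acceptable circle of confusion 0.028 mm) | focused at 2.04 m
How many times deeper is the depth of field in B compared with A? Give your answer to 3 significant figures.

Setup A: H = 21²/(14×0.019) + 21 ≈ 1678.9 mm; DoF = Df − Dn = 360.70 − 256.79 ≈ 103.91 mm.
Setup B: H = 45²/(2.5×0.028) + 45 ≈ 28973.6 mm; DoF = Df − Dn = 2191.11 − 1908.39 ≈ 282.72 mm.
Ratio = 282.72 / 103.91 ≈ 2.72.

2.72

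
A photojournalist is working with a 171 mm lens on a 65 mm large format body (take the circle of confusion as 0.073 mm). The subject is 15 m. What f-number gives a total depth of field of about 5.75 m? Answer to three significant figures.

f/5

Write h = H − f = f²/(N·c). The thin-lens limits are Dn = s·h/(h + (s−f)) and Df = s·h/(h − (s−f)), so DoF = Df − Dn = 2·s·(s−f)·h / (h² − (s−f)²).
That is a quadratic in h: DoF·h² − 2·s·(s−f)·h − DoF·(s−f)² = 0 ⇒ h = (s−f)·(s + √(s² + DoF²)) / DoF = 14829 × (15000 + √(15000² + 5750²)) / 5750 = 14829 × (15000 + 16064.3) / 5750 ≈ 80114 mm.
Then N = f²/(c·h) = 171² / (0.073 × 80114) = 29241 / 5848.3 ≈ 5.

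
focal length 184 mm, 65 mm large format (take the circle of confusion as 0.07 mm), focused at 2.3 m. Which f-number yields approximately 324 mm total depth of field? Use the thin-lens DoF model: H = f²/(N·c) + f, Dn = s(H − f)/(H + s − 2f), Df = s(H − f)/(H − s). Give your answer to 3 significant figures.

f/16

Write h = H − f = f²/(N·c). The thin-lens limits are Dn = s·h/(h + (s−f)) and Df = s·h/(h − (s−f)), so DoF = Df − Dn = 2·s·(s−f)·h / (h² − (s−f)²).
That is a quadratic in h: DoF·h² − 2·s·(s−f)·h − DoF·(s−f)² = 0 ⇒ h = (s−f)·(s + √(s² + DoF²)) / DoF = 2116 × (2300 + √(2300² + 324²)) / 324 = 2116 × (2300 + 2322.71) / 324 ≈ 30190 mm.
Then N = f²/(c·h) = 184² / (0.07 × 30190) = 33856 / 2113.3 ≈ 16.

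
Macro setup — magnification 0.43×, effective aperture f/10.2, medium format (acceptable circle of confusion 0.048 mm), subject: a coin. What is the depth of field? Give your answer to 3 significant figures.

At magnification m, DoF ≈ 2·N_eff·c/m² = 2 × 10.2 × 0.048 / 0.43² = 0.9792 / 0.1849 ≈ 5.3 mm.

5.30 mm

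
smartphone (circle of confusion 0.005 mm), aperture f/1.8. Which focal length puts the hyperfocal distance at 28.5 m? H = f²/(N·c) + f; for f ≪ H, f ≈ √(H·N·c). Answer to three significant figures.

From H = f²/(N·c) + f, with f ≪ H: f ≈ √(H·N·c) = √(28500 × 1.8 × 0.005) = √256.50 ≈ 16.02 mm.
The +f correction barely moves this — solving exactly, f² + N·c·f − N·c·H = 0 ⇒ f = (−N·c + √((N·c)² + 4·N·c·H))/2 = (−0.009 + √1026.0)/2 ≈ 16.011 mm, so f ≈ 16.0 mm.

16.0 mm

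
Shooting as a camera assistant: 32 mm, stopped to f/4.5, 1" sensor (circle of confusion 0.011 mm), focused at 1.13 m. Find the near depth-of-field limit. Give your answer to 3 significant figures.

1.07 m

Hyperfocal distance H = f²/(N·c) + f = 32²/(4.5 × 0.011) + 32 = 1024/0.0495 + 32 ≈ 20718.9 mm ≈ 20.72 m.
Near limit Dn = s·(H − f)/(H + s − 2f) = 1130 × (20718.9 − 32) / (20718.9 + 1130 − 2 × 32) = 1130 × 20686.9 / 21784.9 ≈ 1073.0 mm ≈ 1.07 m.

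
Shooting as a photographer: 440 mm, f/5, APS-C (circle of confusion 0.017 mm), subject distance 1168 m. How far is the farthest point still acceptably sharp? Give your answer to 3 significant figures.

2400 m

Hyperfocal distance H = f²/(N·c) + f = 440²/(5 × 0.017) + 440 = 193600/0.085 + 440 ≈ 2278087.1 mm ≈ 2278 m.
Far limit Df = s·(H − f)/(H − s) = 1168000 × (2278087.1 − 440) / (2278087.1 − 1168000) = 1168000 × 2277647.1 / 1110087.1 ≈ 2396471 mm ≈ 2400 m.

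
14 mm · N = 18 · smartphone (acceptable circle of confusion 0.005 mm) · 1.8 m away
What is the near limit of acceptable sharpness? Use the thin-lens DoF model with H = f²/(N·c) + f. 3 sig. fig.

0.989 m

Hyperfocal distance H = f²/(N·c) + f = 14²/(18 × 0.005) + 14 = 196/0.09 + 14 ≈ 2191.8 mm ≈ 2.192 m.
Near limit Dn = s·(H − f)/(H + s − 2f) = 1800 × (2191.8 − 14) / (2191.8 + 1800 − 2 × 14) = 1800 × 2177.8 / 3963.8 ≈ 988.96 mm ≈ 0.989 m.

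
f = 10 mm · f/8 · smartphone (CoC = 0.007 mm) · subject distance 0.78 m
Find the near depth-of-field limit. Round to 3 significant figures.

0.545 m

Hyperfocal distance H = f²/(N·c) + f = 10²/(8 × 0.007) + 10 = 100/0.056 + 10 ≈ 1795.7 mm ≈ 1.796 m.
Near limit Dn = s·(H − f)/(H + s − 2f) = 780 × (1795.7 − 10) / (1795.7 + 780 − 2 × 10) = 780 × 1785.7 / 2555.7 ≈ 545.00 mm ≈ 0.545 m.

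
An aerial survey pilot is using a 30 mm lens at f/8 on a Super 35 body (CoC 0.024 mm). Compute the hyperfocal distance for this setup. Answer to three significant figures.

4.72 m

Hyperfocal distance H = f²/(N·c) + f = 30²/(8 × 0.024) + 30 = 900/0.192 + 30 ≈ 4717.5 mm ≈ 4.72 m.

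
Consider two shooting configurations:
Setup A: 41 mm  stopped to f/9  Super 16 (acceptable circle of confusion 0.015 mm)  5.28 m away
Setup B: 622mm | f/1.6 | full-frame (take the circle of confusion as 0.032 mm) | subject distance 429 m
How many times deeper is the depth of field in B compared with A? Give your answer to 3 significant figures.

9.04

Setup A: H = 41²/(9×0.015) + 41 ≈ 12492.9 mm; DoF = Df − Dn = 9115.1 − 3716.4 ≈ 5398.7 mm.
Setup B: H = 622²/(1.6×0.032) + 622 ≈ 7556950.1 mm; DoF = Df − Dn = 454782 − 405984 ≈ 48798 mm.
Ratio = 48798 / 5398.7 ≈ 9.04.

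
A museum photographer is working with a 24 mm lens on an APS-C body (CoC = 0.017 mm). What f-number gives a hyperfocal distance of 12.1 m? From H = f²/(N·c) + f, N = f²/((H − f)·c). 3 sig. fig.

Rearrange H = f²/(N·c) + f for N: N = f² / ((H − f)·c).
N = 24² / ((12100 − 24) × 0.017) = 576 / 205.3 ≈ 2.81.

f/2.81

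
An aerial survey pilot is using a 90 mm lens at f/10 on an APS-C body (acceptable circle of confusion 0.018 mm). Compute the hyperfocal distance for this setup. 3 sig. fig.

Hyperfocal distance H = f²/(N·c) + f = 90²/(10 × 0.018) + 90 = 8100/0.18 + 90 ≈ 45090.0 mm ≈ 45.1 m.

45.1 m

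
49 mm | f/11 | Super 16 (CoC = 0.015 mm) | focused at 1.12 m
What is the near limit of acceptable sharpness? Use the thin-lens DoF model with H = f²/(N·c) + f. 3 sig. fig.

1.04 m

Hyperfocal distance H = f²/(N·c) + f = 49²/(11 × 0.015) + 49 = 2401/0.165 + 49 ≈ 14600.5 mm ≈ 14.60 m.
Near limit Dn = s·(H − f)/(H + s − 2f) = 1120 × (14600.5 − 49) / (14600.5 + 1120 − 2 × 49) = 1120 × 14551.5 / 15622.5 ≈ 1043.2 mm ≈ 1.04 m.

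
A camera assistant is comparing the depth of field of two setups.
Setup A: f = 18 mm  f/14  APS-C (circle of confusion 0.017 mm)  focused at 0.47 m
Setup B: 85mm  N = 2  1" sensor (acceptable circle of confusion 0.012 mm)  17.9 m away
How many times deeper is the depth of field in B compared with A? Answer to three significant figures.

6.06

Setup A: H = 18²/(14×0.017) + 18 ≈ 1379.3 mm; DoF = Df − Dn = 703.62 − 352.85 ≈ 350.77 mm.
Setup B: H = 85²/(2×0.012) + 85 ≈ 301126.7 mm; DoF = Df − Dn = 19025.9 − 16899.9 ≈ 2126.0 mm.
Ratio = 2126.0 / 350.77 ≈ 6.06.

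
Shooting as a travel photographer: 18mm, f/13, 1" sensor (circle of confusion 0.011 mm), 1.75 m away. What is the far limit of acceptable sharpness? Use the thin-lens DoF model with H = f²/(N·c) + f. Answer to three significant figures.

7.43 m

Hyperfocal distance H = f²/(N·c) + f = 18²/(13 × 0.011) + 18 = 324/0.143 + 18 ≈ 2283.7 mm ≈ 2.284 m.
Far limit Df = s·(H − f)/(H − s) = 1750 × (2283.7 − 18) / (2283.7 − 1750) = 1750 × 2265.7 / 533.7 ≈ 7428.9 mm ≈ 7.43 m.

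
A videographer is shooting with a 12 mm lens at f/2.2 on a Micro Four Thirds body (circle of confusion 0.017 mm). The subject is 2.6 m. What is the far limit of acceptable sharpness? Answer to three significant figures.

Hyperfocal distance H = f²/(N·c) + f = 12²/(2.2 × 0.017) + 12 = 144/0.0374 + 12 ≈ 3862.3 mm ≈ 3.862 m.
Far limit Df = s·(H − f)/(H − s) = 2600 × (3862.3 − 12) / (3862.3 − 2600) = 2600 × 3850.3 / 1262.3 ≈ 7930.7 mm ≈ 7.93 m.

7.93 m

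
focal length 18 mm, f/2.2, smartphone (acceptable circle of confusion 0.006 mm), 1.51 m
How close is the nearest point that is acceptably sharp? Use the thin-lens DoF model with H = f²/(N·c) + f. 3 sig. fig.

1.42 m

Hyperfocal distance H = f²/(N·c) + f = 18²/(2.2 × 0.006) + 18 = 324/0.0132 + 18 ≈ 24563.5 mm ≈ 24.56 m.
Near limit Dn = s·(H − f)/(H + s − 2f) = 1510 × (24563.5 − 18) / (24563.5 + 1510 − 2 × 18) = 1510 × 24545.5 / 26037.5 ≈ 1423.5 mm ≈ 1.42 m.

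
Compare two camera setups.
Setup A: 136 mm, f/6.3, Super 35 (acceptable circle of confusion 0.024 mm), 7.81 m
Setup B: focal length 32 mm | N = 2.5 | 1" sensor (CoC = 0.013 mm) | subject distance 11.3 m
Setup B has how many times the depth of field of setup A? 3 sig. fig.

9.42

Setup A: H = 136²/(6.3×0.024) + 136 ≈ 122464.0 mm; DoF = Df − Dn = 8332.74 − 7348.98 ≈ 983.76 mm.
Setup B: H = 32²/(2.5×0.013) + 32 ≈ 31539.7 mm; DoF = Df − Dn = 17591.0 − 8323.3 ≈ 9267.7 mm.
Ratio = 9267.7 / 983.76 ≈ 9.42.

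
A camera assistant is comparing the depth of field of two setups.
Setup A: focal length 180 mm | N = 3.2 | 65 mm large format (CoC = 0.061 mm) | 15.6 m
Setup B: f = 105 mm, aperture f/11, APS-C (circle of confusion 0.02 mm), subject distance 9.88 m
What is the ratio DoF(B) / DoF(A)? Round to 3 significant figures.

Setup A: H = 180²/(3.2×0.061) + 180 ≈ 166163.6 mm; DoF = Df − Dn = 17197.7 − 14273.9 ≈ 2923.8 mm.
Setup B: H = 105²/(11×0.02) + 105 ≈ 50218.6 mm; DoF = Df − Dn = 12274.2 − 8267.4 ≈ 4006.8 mm.
Ratio = 4006.8 / 2923.8 ≈ 1.37.

1.37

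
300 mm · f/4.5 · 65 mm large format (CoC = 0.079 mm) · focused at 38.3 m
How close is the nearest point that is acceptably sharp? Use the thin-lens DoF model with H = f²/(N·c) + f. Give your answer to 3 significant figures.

Hyperfocal distance H = f²/(N·c) + f = 300²/(4.5 × 0.079) + 300 = 90000/0.3555 + 300 ≈ 253464.6 mm ≈ 253.5 m.
Near limit Dn = s·(H − f)/(H + s − 2f) = 38300 × (253464.6 − 300) / (253464.6 + 38300 − 2 × 300) = 38300 × 253164.6 / 291164.6 ≈ 33301 mm ≈ 33.3 m.

33.3 m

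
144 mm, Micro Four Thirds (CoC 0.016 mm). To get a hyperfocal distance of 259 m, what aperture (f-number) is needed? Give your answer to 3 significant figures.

f/5.01

Rearrange H = f²/(N·c) + f for N: N = f² / ((H − f)·c).
N = 144² / ((259000 − 144) × 0.016) = 20736 / 4142 ≈ 5.01.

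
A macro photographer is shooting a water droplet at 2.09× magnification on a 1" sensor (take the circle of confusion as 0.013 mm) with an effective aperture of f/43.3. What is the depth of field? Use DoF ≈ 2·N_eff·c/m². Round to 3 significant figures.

At magnification m, DoF ≈ 2·N_eff·c/m² = 2 × 43.3 × 0.013 / 2.09² = 1.126 / 4.368 ≈ 0.258 mm.

0.258 mm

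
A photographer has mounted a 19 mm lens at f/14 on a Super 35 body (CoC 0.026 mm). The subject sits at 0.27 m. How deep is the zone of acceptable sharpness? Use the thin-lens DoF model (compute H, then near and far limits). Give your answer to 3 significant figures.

146 mm

Hyperfocal distance H = f²/(N·c) + f = 19²/(14 × 0.026) + 19 = 361/0.364 + 19 ≈ 1010.8 mm ≈ 1.011 m.
Near limit Dn = s·(H − f)/(H + s − 2f) = 270 × (1010.8 − 19) / (1010.8 + 270 − 2 × 19) = 270 × 991.8 / 1242.8 ≈ 215.47 mm.
Far limit Df = s·(H − f)/(H − s) = 270 × (1010.8 − 19) / (1010.8 − 270) = 270 × 991.8 / 740.8 ≈ 361.49 mm.
Depth of field = Df − Dn = 361.49 − 215.47 ≈ 146.02 mm.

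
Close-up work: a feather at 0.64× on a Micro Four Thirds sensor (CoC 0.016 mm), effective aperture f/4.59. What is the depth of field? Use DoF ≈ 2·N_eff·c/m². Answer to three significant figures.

0.359 mm

At magnification m, DoF ≈ 2·N_eff·c/m² = 2 × 4.59 × 0.016 / 0.64² = 0.1469 / 0.4096 ≈ 0.359 mm.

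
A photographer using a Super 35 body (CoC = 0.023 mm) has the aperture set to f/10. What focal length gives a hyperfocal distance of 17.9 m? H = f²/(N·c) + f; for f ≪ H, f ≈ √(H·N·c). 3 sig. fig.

From H = f²/(N·c) + f, with f ≪ H: f ≈ √(H·N·c) = √(17900 × 10 × 0.023) = √4117.0 ≈ 64.16 mm.
Exact: f² + N·c·f − N·c·H = 0 ⇒ f = (−N·c + √((N·c)² + 4·N·c·H))/2 = (−0.23 + √16468)/2 ≈ 64.049 mm ≈ 64.0 mm.

64.0 mm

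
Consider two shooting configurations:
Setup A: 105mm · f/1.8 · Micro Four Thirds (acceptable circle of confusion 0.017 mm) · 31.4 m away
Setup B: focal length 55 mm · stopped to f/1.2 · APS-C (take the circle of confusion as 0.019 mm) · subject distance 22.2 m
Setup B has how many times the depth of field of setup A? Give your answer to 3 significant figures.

Setup A: H = 105²/(1.8×0.017) + 105 ≈ 360399.1 mm; DoF = Df − Dn = 34386.8 − 28890.6 ≈ 5496.2 mm.
Setup B: H = 55²/(1.2×0.019) + 55 ≈ 132730.4 mm; DoF = Df − Dn = 26647.8 − 19024.6 ≈ 7623.2 mm.
Ratio = 7623.2 / 5496.2 ≈ 1.39.

1.39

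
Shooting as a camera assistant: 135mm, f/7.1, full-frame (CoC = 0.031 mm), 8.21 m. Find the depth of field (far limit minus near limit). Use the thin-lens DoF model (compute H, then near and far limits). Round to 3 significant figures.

1.62 m

Hyperfocal distance H = f²/(N·c) + f = 135²/(7.1 × 0.031) + 135 = 18225/0.2201 + 135 ≈ 82938.3 mm ≈ 82.94 m.
Near limit Dn = s·(H − f)/(H + s − 2f) = 8210 × (82938.3 − 135) / (82938.3 + 8210 − 2 × 135) = 8210 × 82803.3 / 90878.3 ≈ 7480.5 mm.
Far limit Df = s·(H − f)/(H − s) = 8210 × (82938.3 − 135) / (82938.3 − 8210) = 8210 × 82803.3 / 74728.3 ≈ 9097.2 mm.
Depth of field = Df − Dn = 9097.2 − 7480.5 ≈ 1616.7 mm ≈ 1.62 m.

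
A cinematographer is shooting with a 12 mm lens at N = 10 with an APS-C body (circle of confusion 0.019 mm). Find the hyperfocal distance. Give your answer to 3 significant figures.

0.770 m

Hyperfocal distance H = f²/(N·c) + f = 12²/(10 × 0.019) + 12 = 144/0.19 + 12 ≈ 769.9 mm ≈ 0.770 m.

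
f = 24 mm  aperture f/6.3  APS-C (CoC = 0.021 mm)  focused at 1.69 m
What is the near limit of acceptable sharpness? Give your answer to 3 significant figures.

1.22 m

Hyperfocal distance H = f²/(N·c) + f = 24²/(6.3 × 0.021) + 24 = 576/0.1323 + 24 ≈ 4377.7 mm ≈ 4.378 m.
Near limit Dn = s·(H − f)/(H + s − 2f) = 1690 × (4377.7 − 24) / (4377.7 + 1690 − 2 × 24) = 1690 × 4353.7 / 6019.7 ≈ 1222.3 mm ≈ 1.22 m.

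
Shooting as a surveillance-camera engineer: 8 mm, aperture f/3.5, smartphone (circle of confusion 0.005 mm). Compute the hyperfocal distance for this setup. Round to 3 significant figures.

Hyperfocal distance H = f²/(N·c) + f = 8²/(3.5 × 0.005) + 8 = 64/0.0175 + 8 ≈ 3665.1 mm ≈ 3.67 m.

3.67 m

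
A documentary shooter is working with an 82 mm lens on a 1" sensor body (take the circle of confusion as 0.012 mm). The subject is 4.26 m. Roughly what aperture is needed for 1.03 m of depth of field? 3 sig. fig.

f/16

Write h = H − f = f²/(N·c). The thin-lens limits are Dn = s·h/(h + (s−f)) and Df = s·h/(h − (s−f)), so DoF = Df − Dn = 2·s·(s−f)·h / (h² − (s−f)²).
That is a quadratic in h: DoF·h² − 2·s·(s−f)·h − DoF·(s−f)² = 0 ⇒ h = (s−f)·(s + √(s² + DoF²)) / DoF = 4178 × (4260 + √(4260² + 1030²)) / 1030 = 4178 × (4260 + 4382.75) / 1030 ≈ 35058 mm.
Then N = f²/(c·h) = 82² / (0.012 × 35058) = 6724 / 420.69 ≈ 16.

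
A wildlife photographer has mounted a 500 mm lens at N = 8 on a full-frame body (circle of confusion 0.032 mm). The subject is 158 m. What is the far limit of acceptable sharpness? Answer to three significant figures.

Hyperfocal distance H = f²/(N·c) + f = 500²/(8 × 0.032) + 500 = 250000/0.256 + 500 ≈ 977062.5 mm ≈ 977.1 m.
Far limit Df = s·(H − f)/(H − s) = 158000 × (977062.5 − 500) / (977062.5 − 158000) = 158000 × 976562.5 / 819062.5 ≈ 188382 mm ≈ 188 m.

188 m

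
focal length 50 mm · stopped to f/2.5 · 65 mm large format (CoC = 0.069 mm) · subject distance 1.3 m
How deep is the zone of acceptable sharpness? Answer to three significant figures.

226 mm

Hyperfocal distance H = f²/(N·c) + f = 50²/(2.5 × 0.069) + 50 = 2500/0.1725 + 50 ≈ 14542.8 mm ≈ 14.54 m.
Near limit Dn = s·(H − f)/(H + s − 2f) = 1300 × (14542.8 − 50) / (14542.8 + 1300 − 2 × 50) = 1300 × 14492.8 / 15742.8 ≈ 1196.78 mm.
Far limit Df = s·(H − f)/(H − s) = 1300 × (14542.8 − 50) / (14542.8 − 1300) = 1300 × 14492.8 / 13242.8 ≈ 1422.71 mm.
Depth of field = Df − Dn = 1422.71 − 1196.78 ≈ 225.93 mm.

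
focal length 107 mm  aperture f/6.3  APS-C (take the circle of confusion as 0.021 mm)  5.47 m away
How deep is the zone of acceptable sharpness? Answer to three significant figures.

0.681 m

Hyperfocal distance H = f²/(N·c) + f = 107²/(6.3 × 0.021) + 107 = 11449/0.1323 + 107 ≈ 86645.2 mm ≈ 86.65 m.
Near limit Dn = s·(H − f)/(H + s − 2f) = 5470 × (86645.2 − 107) / (86645.2 + 5470 − 2 × 107) = 5470 × 86538.2 / 91901.2 ≈ 5150.79 mm.
Far limit Df = s·(H − f)/(H − s) = 5470 × (86645.2 − 107) / (86645.2 − 5470) = 5470 × 86538.2 / 81175.2 ≈ 5831.39 mm.
Depth of field = Df − Dn = 5831.39 − 5150.79 ≈ 680.60 mm ≈ 0.681 m.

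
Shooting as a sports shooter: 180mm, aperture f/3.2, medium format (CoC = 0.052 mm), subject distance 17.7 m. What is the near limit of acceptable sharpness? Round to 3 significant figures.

16.2 m

Hyperfocal distance H = f²/(N·c) + f = 180²/(3.2 × 0.052) + 180 = 32400/0.1664 + 180 ≈ 194891.5 mm ≈ 194.9 m.
Near limit Dn = s·(H − f)/(H + s − 2f) = 17700 × (194891.5 − 180) / (194891.5 + 17700 − 2 × 180) = 17700 × 194711.5 / 212231.5 ≈ 16239 mm ≈ 16.2 m.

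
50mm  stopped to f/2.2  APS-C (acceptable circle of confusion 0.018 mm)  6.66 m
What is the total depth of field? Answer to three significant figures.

Hyperfocal distance H = f²/(N·c) + f = 50²/(2.2 × 0.018) + 50 = 2500/0.0396 + 50 ≈ 63181.3 mm ≈ 63.18 m.
Near limit Dn = s·(H − f)/(H + s − 2f) = 6660 × (63181.3 − 50) / (63181.3 + 6660 − 2 × 50) = 6660 × 63131.3 / 69741.3 ≈ 6028.8 mm.
Far limit Df = s·(H − f)/(H − s) = 6660 × (63181.3 − 50) / (63181.3 − 6660) = 6660 × 63131.3 / 56521.3 ≈ 7438.9 mm.
Depth of field = Df − Dn = 7438.9 − 6028.8 ≈ 1410.1 mm ≈ 1.41 m.

1.41 m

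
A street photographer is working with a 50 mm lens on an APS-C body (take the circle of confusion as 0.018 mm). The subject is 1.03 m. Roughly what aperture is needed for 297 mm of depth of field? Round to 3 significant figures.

Write h = H − f = f²/(N·c). The thin-lens limits are Dn = s·h/(h + (s−f)) and Df = s·h/(h − (s−f)), so DoF = Df − Dn = 2·s·(s−f)·h / (h² − (s−f)²).
That is a quadratic in h: DoF·h² − 2·s·(s−f)·h − DoF·(s−f)² = 0 ⇒ h = (s−f)·(s + √(s² + DoF²)) / DoF = 980 × (1030 + √(1030² + 297²)) / 297 = 980 × (1030 + 1071.97) / 297 ≈ 6935.8 mm.
Then N = f²/(c·h) = 50² / (0.018 × 6935.8) = 2500 / 124.84 ≈ 20.

f/20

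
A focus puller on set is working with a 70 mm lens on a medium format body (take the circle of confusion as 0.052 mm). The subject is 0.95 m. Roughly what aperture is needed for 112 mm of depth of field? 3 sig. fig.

Write h = H − f = f²/(N·c). The thin-lens limits are Dn = s·h/(h + (s−f)) and Df = s·h/(h − (s−f)), so DoF = Df − Dn = 2·s·(s−f)·h / (h² − (s−f)²).
That is a quadratic in h: DoF·h² − 2·s·(s−f)·h − DoF·(s−f)² = 0 ⇒ h = (s−f)·(s + √(s² + DoF²)) / DoF = 880 × (950 + √(950² + 112²)) / 112 = 880 × (950 + 956.579) / 112 ≈ 14980 mm.
Then N = f²/(c·h) = 70² / (0.052 × 14980) = 4900 / 778.97 ≈ 6.29.

f/6.29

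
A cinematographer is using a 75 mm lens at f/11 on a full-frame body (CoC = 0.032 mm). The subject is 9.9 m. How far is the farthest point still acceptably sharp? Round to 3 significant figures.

25.7 m

Hyperfocal distance H = f²/(N·c) + f = 75²/(11 × 0.032) + 75 = 5625/0.352 + 75 ≈ 16055.1 mm ≈ 16.06 m.
Far limit Df = s·(H − f)/(H − s) = 9900 × (16055.1 − 75) / (16055.1 − 9900) = 9900 × 15980.1 / 6155.1 ≈ 25703 mm ≈ 25.7 m.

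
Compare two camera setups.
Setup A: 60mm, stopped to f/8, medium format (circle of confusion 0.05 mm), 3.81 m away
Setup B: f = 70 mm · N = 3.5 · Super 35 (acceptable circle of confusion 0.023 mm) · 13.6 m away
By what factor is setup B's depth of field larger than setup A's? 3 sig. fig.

Setup A: H = 60²/(8×0.05) + 60 ≈ 9060.0 mm; DoF = Df − Dn = 6531.4 − 2689.4 ≈ 3842.0 mm.
Setup B: H = 70²/(3.5×0.023) + 70 ≈ 60939.6 mm; DoF = Df − Dn = 17487.0 − 11126.8 ≈ 6360.2 mm.
Ratio = 6360.2 / 3842.0 ≈ 1.66.

1.66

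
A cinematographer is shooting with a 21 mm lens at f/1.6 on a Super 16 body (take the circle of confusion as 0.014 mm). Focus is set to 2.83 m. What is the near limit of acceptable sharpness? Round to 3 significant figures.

Hyperfocal distance H = f²/(N·c) + f = 21²/(1.6 × 0.014) + 21 = 441/0.0224 + 21 ≈ 19708.5 mm ≈ 19.71 m.
Near limit Dn = s·(H − f)/(H + s − 2f) = 2830 × (19708.5 − 21) / (19708.5 + 2830 − 2 × 21) = 2830 × 19687.5 / 22496.5 ≈ 2476.6 mm ≈ 2.48 m.

2.48 m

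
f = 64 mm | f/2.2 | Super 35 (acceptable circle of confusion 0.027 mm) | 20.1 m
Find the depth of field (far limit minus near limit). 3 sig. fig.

Hyperfocal distance H = f²/(N·c) + f = 64²/(2.2 × 0.027) + 64 = 4096/0.0594 + 64 ≈ 69020.2 mm ≈ 69.02 m.
Near limit Dn = s·(H − f)/(H + s − 2f) = 20100 × (69020.2 − 64) / (69020.2 + 20100 − 2 × 64) = 20100 × 68956.2 / 88992.2 ≈ 15575 mm.
Far limit Df = s·(H − f)/(H − s) = 20100 × (69020.2 − 64) / (69020.2 − 20100) = 20100 × 68956.2 / 48920.2 ≈ 28332 mm.
Depth of field = Df − Dn = 28332 − 15575 ≈ 12757 mm ≈ 12.8 m.

12.8 m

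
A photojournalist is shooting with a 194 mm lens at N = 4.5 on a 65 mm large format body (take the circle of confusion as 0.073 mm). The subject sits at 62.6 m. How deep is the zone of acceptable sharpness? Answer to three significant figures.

97.0 m

Hyperfocal distance H = f²/(N·c) + f = 194²/(4.5 × 0.073) + 194 = 37636/0.3285 + 194 ≈ 114763.3 mm ≈ 114.8 m.
Near limit Dn = s·(H − f)/(H + s − 2f) = 62600 × (114763.3 − 194) / (114763.3 + 62600 − 2 × 194) = 62600 × 114569.3 / 176975.3 ≈ 40526 mm.
Far limit Df = s·(H − f)/(H − s) = 62600 × (114763.3 − 194) / (114763.3 − 62600) = 62600 × 114569.3 / 52163.3 ≈ 137492 mm.
Depth of field = Df − Dn = 137492 − 40526 ≈ 96966 mm ≈ 97.0 m.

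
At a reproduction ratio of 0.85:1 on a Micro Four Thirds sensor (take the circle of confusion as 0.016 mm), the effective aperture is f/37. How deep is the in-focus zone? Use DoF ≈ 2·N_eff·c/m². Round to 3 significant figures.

At magnification m, DoF ≈ 2·N_eff·c/m² = 2 × 37 × 0.016 / 0.85² = 1.184 / 0.7225 ≈ 1.64 mm.

1.64 mm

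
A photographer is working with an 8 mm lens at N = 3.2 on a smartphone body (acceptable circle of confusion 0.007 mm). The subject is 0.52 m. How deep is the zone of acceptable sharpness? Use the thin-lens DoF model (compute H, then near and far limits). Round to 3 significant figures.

Hyperfocal distance H = f²/(N·c) + f = 8²/(3.2 × 0.007) + 8 = 64/0.0224 + 8 ≈ 2865.1 mm ≈ 2.865 m.
Near limit Dn = s·(H − f)/(H + s − 2f) = 520 × (2865.1 − 8) / (2865.1 + 520 − 2 × 8) = 520 × 2857.1 / 3369.1 ≈ 440.98 mm.
Far limit Df = s·(H − f)/(H − s) = 520 × (2865.1 − 8) / (2865.1 − 520) = 520 × 2857.1 / 2345.1 ≈ 633.53 mm.
Depth of field = Df − Dn = 633.53 − 440.98 ≈ 192.55 mm.

193 mm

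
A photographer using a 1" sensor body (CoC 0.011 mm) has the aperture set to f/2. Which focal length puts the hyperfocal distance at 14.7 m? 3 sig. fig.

From H = f²/(N·c) + f, with f ≪ H: f ≈ √(H·N·c) = √(14700 × 2 × 0.011) = √323.40 ≈ 17.98 mm.
The +f correction barely moves this — solving exactly, f² + N·c·f − N·c·H = 0 ⇒ f = (−N·c + √((N·c)² + 4·N·c·H))/2 = (−0.022 + √1293.6)/2 ≈ 17.972 mm, so f ≈ 18.0 mm.

18.0 mm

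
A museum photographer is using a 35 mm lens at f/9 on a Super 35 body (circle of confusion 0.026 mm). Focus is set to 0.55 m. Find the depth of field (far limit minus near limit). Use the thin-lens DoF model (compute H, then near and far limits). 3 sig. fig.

109 mm

Hyperfocal distance H = f²/(N·c) + f = 35²/(9 × 0.026) + 35 = 1225/0.234 + 35 ≈ 5270.0 mm ≈ 5.270 m.
Near limit Dn = s·(H − f)/(H + s − 2f) = 550 × (5270.0 − 35) / (5270.0 + 550 − 2 × 35) = 550 × 5235.0 / 5750.0 ≈ 500.74 mm.
Far limit Df = s·(H − f)/(H − s) = 550 × (5270.0 − 35) / (5270.0 − 550) = 550 × 5235.0 / 4720.0 ≈ 610.01 mm.
Depth of field = Df − Dn = 610.01 − 500.74 ≈ 109.27 mm.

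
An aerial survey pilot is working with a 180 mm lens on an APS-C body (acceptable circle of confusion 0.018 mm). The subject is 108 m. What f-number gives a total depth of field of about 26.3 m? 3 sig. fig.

Write h = H − f = f²/(N·c). The thin-lens limits are Dn = s·h/(h + (s−f)) and Df = s·h/(h − (s−f)), so DoF = Df − Dn = 2·s·(s−f)·h / (h² − (s−f)²).
That is a quadratic in h: DoF·h² − 2·s·(s−f)·h − DoF·(s−f)² = 0 ⇒ h = (s−f)·(s + √(s² + DoF²)) / DoF = 107820 × (108000 + √(108000² + 26300²)) / 26300 = 107820 × (108000 + 111156) / 26300 ≈ 898457 mm.
Then N = f²/(c·h) = 180² / (0.018 × 898457) = 32400 / 16172 ≈ 2.00.

f/2.00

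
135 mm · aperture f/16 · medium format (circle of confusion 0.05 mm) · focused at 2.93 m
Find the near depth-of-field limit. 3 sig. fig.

Hyperfocal distance H = f²/(N·c) + f = 135²/(16 × 0.05) + 135 = 18225/0.8 + 135 ≈ 22916.2 mm ≈ 22.92 m.
Near limit Dn = s·(H − f)/(H + s − 2f) = 2930 × (22916.2 − 135) / (22916.2 + 2930 − 2 × 135) = 2930 × 22781.2 / 25576.2 ≈ 2609.8 mm ≈ 2.61 m.

2.61 m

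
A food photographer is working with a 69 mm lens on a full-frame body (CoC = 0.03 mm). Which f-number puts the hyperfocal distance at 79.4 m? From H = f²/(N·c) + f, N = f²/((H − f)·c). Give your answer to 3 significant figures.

f/2.00

Rearrange H = f²/(N·c) + f for N: N = f² / ((H − f)·c).
N = 69² / ((79400 − 69) × 0.03) = 4761 / 2380 ≈ 2.00.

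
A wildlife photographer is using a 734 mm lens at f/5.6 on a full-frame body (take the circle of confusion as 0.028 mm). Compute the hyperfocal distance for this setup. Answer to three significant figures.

3440 m

Hyperfocal distance H = f²/(N·c) + f = 734²/(5.6 × 0.028) + 734 = 538756/0.1568 + 734 ≈ 3436677.9 mm ≈ 3440 m.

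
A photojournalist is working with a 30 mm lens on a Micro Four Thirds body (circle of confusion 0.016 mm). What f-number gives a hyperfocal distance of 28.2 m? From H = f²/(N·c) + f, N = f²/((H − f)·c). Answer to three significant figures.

Rearrange H = f²/(N·c) + f for N: N = f² / ((H − f)·c).
N = 30² / ((28200 − 30) × 0.016) = 900 / 450.7 ≈ 2.00.

f/2.00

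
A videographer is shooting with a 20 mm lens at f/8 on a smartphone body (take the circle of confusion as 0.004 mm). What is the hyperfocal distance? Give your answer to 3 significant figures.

12.5 m

Hyperfocal distance H = f²/(N·c) + f = 20²/(8 × 0.004) + 20 = 400/0.032 + 20 ≈ 12520.0 mm ≈ 12.5 m.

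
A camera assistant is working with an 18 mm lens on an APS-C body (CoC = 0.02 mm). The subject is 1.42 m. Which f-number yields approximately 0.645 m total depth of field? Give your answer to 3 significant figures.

Write h = H − f = f²/(N·c). The thin-lens limits are Dn = s·h/(h + (s−f)) and Df = s·h/(h − (s−f)), so DoF = Df − Dn = 2·s·(s−f)·h / (h² − (s−f)²).
That is a quadratic in h: DoF·h² − 2·s·(s−f)·h − DoF·(s−f)² = 0 ⇒ h = (s−f)·(s + √(s² + DoF²)) / DoF = 1402 × (1420 + √(1420² + 645²)) / 645 = 1402 × (1420 + 1559.62) / 645 ≈ 6476.6 mm.
Then N = f²/(c·h) = 18² / (0.02 × 6476.6) = 324 / 129.53 ≈ 2.50.

f/2.50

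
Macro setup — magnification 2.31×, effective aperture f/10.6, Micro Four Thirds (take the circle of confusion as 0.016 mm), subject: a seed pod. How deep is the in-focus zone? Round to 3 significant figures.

0.0636 mm

At magnification m, DoF ≈ 2·N_eff·c/m² = 2 × 10.6 × 0.016 / 2.31² = 0.3392 / 5.336 ≈ 0.0636 mm.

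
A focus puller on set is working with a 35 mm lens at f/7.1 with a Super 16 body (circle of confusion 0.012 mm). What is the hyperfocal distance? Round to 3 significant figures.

Hyperfocal distance H = f²/(N·c) + f = 35²/(7.1 × 0.012) + 35 = 1225/0.0852 + 35 ≈ 14412.9 mm ≈ 14.4 m.

14.4 m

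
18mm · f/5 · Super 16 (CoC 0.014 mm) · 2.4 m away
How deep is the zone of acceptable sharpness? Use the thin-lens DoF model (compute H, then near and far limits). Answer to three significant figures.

Hyperfocal distance H = f²/(N·c) + f = 18²/(5 × 0.014) + 18 = 324/0.07 + 18 ≈ 4646.6 mm ≈ 4.647 m.
Near limit Dn = s·(H − f)/(H + s − 2f) = 2400 × (4646.6 − 18) / (4646.6 + 2400 − 2 × 18) = 2400 × 4628.6 / 7010.6 ≈ 1584.5 mm.
Far limit Df = s·(H − f)/(H − s) = 2400 × (4646.6 − 18) / (4646.6 − 2400) = 2400 × 4628.6 / 2246.6 ≈ 4944.7 mm.
Depth of field = Df − Dn = 4944.7 − 1584.5 ≈ 3360.2 mm ≈ 3.36 m.

3.36 m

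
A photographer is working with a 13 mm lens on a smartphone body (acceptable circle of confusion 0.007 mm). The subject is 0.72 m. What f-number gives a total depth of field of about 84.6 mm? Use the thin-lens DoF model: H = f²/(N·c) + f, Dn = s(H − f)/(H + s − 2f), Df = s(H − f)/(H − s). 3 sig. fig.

Write h = H − f = f²/(N·c). The thin-lens limits are Dn = s·h/(h + (s−f)) and Df = s·h/(h − (s−f)), so DoF = Df − Dn = 2·s·(s−f)·h / (h² − (s−f)²).
That is a quadratic in h: DoF·h² − 2·s·(s−f)·h − DoF·(s−f)² = 0 ⇒ h = (s−f)·(s + √(s² + DoF²)) / DoF = 707 × (720 + √(720² + 84.6²)) / 84.6 = 707 × (720 + 724.953) / 84.6 ≈ 12075 mm.
Then N = f²/(c·h) = 13² / (0.007 × 12075) = 169 / 84.528 ≈ 2.00.

f/2.00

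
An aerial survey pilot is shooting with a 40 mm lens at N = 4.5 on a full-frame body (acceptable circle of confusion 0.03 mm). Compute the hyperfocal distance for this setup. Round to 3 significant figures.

11.9 m

Hyperfocal distance H = f²/(N·c) + f = 40²/(4.5 × 0.03) + 40 = 1600/0.135 + 40 ≈ 11891.9 mm ≈ 11.9 m.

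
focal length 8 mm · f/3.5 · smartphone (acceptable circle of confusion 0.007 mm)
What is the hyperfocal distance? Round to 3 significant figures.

Hyperfocal distance H = f²/(N·c) + f = 8²/(3.5 × 0.007) + 8 = 64/0.0245 + 8 ≈ 2620.2 mm ≈ 2.62 m.

2.62 m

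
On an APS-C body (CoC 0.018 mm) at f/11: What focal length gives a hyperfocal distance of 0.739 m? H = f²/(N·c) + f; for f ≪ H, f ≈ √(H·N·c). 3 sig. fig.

From H = f²/(N·c) + f, with f ≪ H: f ≈ √(H·N·c) = √(739 × 11 × 0.018) = √146.32 ≈ 12.10 mm.
Exact: f² + N·c·f − N·c·H = 0 ⇒ f = (−N·c + √((N·c)² + 4·N·c·H))/2 = (−0.198 + √585.33)/2 ≈ 11.998 mm ≈ 12.0 mm.

12.0 mm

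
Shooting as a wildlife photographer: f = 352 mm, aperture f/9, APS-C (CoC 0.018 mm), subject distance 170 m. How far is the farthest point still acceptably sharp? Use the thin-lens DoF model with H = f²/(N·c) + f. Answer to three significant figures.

218 m

Hyperfocal distance H = f²/(N·c) + f = 352²/(9 × 0.018) + 352 = 123904/0.162 + 352 ≈ 765191.5 mm ≈ 765.2 m.
Far limit Df = s·(H − f)/(H − s) = 170000 × (765191.5 − 352) / (765191.5 − 170000) = 170000 × 764839.5 / 595191.5 ≈ 218455 mm ≈ 218 m.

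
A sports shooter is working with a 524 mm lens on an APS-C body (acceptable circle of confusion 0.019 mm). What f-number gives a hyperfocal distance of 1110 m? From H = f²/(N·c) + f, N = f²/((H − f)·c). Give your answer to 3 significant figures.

Rearrange H = f²/(N·c) + f for N: N = f² / ((H − f)·c).
N = 524² / ((1110000 − 524) × 0.019) = 274576 / 21080 ≈ 13.

f/13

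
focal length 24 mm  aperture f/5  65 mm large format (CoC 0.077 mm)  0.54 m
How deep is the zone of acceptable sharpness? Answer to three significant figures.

423 mm

Hyperfocal distance H = f²/(N·c) + f = 24²/(5 × 0.077) + 24 = 576/0.385 + 24 ≈ 1520.1 mm ≈ 1.520 m.
Near limit Dn = s·(H − f)/(H + s − 2f) = 540 × (1520.1 − 24) / (1520.1 + 540 − 2 × 24) = 540 × 1496.1 / 2012.1 ≈ 401.52 mm.
Far limit Df = s·(H − f)/(H − s) = 540 × (1520.1 − 24) / (1520.1 − 540) = 540 × 1496.1 / 980.1 ≈ 824.30 mm.
Depth of field = Df − Dn = 824.30 − 401.52 ≈ 422.78 mm.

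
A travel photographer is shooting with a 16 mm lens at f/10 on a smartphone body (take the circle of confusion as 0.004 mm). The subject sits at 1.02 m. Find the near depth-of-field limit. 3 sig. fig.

Hyperfocal distance H = f²/(N·c) + f = 16²/(10 × 0.004) + 16 = 256/0.04 + 16 ≈ 6416.0 mm ≈ 6.416 m.
Near limit Dn = s·(H − f)/(H + s − 2f) = 1020 × (6416.0 − 16) / (6416.0 + 1020 − 2 × 16) = 1020 × 6400.0 / 7404.0 ≈ 881.69 mm ≈ 0.882 m.

0.882 m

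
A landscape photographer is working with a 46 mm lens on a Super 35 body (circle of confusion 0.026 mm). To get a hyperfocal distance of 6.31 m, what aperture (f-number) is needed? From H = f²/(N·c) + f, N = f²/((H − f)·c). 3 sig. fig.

f/13

Rearrange H = f²/(N·c) + f for N: N = f² / ((H − f)·c).
N = 46² / ((6310 − 46) × 0.026) = 2116 / 162.9 ≈ 13.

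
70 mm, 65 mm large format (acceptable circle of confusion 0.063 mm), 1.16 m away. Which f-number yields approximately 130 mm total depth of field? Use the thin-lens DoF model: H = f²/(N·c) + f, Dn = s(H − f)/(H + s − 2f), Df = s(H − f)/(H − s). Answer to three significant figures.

f/3.99

Write h = H − f = f²/(N·c). The thin-lens limits are Dn = s·h/(h + (s−f)) and Df = s·h/(h − (s−f)), so DoF = Df − Dn = 2·s·(s−f)·h / (h² − (s−f)²).
That is a quadratic in h: DoF·h² − 2·s·(s−f)·h − DoF·(s−f)² = 0 ⇒ h = (s−f)·(s + √(s² + DoF²)) / DoF = 1090 × (1160 + √(1160² + 130²)) / 130 = 1090 × (1160 + 1167.26) / 130 ≈ 19513 mm.
Then N = f²/(c·h) = 70² / (0.063 × 19513) = 4900 / 1229.3 ≈ 3.99.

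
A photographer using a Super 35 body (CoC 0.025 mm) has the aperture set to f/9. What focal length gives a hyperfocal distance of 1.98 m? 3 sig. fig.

From H = f²/(N·c) + f, with f ≪ H: f ≈ √(H·N·c) = √(1980 × 9 × 0.025) = √445.50 ≈ 21.11 mm.
Exact: f² + N·c·f − N·c·H = 0 ⇒ f = (−N·c + √((N·c)² + 4·N·c·H))/2 = (−0.225 + √1782.1)/2 ≈ 20.995 mm ≈ 21.0 mm.

21.0 mm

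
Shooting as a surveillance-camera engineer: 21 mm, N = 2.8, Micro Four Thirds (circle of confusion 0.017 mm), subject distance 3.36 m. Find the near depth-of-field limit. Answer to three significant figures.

Hyperfocal distance H = f²/(N·c) + f = 21²/(2.8 × 0.017) + 21 = 441/0.0476 + 21 ≈ 9285.7 mm ≈ 9.286 m.
Near limit Dn = s·(H − f)/(H + s − 2f) = 3360 × (9285.7 − 21) / (9285.7 + 3360 − 2 × 21) = 3360 × 9264.7 / 12603.7 ≈ 2469.9 mm ≈ 2.47 m.

2.47 m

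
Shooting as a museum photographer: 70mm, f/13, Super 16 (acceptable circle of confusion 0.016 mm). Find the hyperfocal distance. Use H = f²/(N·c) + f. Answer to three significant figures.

23.6 m

Hyperfocal distance H = f²/(N·c) + f = 70²/(13 × 0.016) + 70 = 4900/0.208 + 70 ≈ 23627.7 mm ≈ 23.6 m.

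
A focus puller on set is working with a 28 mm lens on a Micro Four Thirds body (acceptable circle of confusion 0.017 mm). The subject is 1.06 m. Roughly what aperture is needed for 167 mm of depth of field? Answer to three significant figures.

Write h = H − f = f²/(N·c). The thin-lens limits are Dn = s·h/(h + (s−f)) and Df = s·h/(h − (s−f)), so DoF = Df − Dn = 2·s·(s−f)·h / (h² − (s−f)²).
That is a quadratic in h: DoF·h² − 2·s·(s−f)·h − DoF·(s−f)² = 0 ⇒ h = (s−f)·(s + √(s² + DoF²)) / DoF = 1032 × (1060 + √(1060² + 167²)) / 167 = 1032 × (1060 + 1073.07) / 167 ≈ 13182 mm.
Then N = f²/(c·h) = 28² / (0.017 × 13182) = 784 / 224.09 ≈ 3.50.

f/3.50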